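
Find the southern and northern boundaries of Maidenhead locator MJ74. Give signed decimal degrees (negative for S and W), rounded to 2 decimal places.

Field M=12, J=9: +12·20° lon, +9·10° lat → SW at lon 60°, lat 0°.
Square 7, 4: +7·2° lon, +4·1° lat → SW at lon 74°, lat 4°.
Cell spans 2° lon × 1° lat.
south 4.00, north 5.00.

4.00, 5.00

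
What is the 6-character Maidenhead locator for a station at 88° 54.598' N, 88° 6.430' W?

ER58wv

Add 180° to longitude and 90° to latitude: 91.8928, 178.9100.
Field (20°×10°, letters A–R): 91.8928/20 → 4 → E, 178.9100/10 → 17 → R; chars ER.
Square (2°×1°, digits 0–9): 11.8928/2 → 5, 8.9100/1 → 8; chars 58.
Subsquare (5′×2.5′, letters a–x): 1.8928/0.0833333 → 22 → w, 0.9100/0.0416667 → 21 → v; chars wv.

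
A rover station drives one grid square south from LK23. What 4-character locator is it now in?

LK22

Latitude square 3; −1 → 2.
The longitude characters are unchanged.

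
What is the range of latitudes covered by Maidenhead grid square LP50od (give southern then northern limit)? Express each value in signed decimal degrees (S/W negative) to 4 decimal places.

Field L=11, P=15: +11·20° lon, +15·10° lat → SW at lon 40°, lat 60°.
Square 5, 0: +5·2° lon, +0·1° lat → SW at lon 50°, lat 60°.
Subsquare o=14, d=3: +14·0.0833333° lon, +3·0.0416667° lat → SW at lon 51.1667°, lat 60.125°.
Cell spans 0.0833333° lon × 0.0416667° lat.
south 60.1250, north 60.1667.

60.1250, 60.1667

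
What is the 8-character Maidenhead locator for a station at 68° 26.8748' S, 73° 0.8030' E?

Add 180° to longitude and 90° to latitude: 253.01338, 21.55209.
Field (20°×10°, letters A–R): lon ⌊253.01338/20⌋ = 12 → M; lat ⌊21.55209/10⌋ = 2 → C.
Square (2°×1°, digits 0–9): lon ⌊13.01338/2⌋ = 6; lat ⌊1.55209/1⌋ = 1.
Subsquare (5′×2.5′, letters a–x): lon ⌊1.01338/0.0833333⌋ = 12 → m; lat ⌊0.55209/0.0416667⌋ = 13 → n.
Extended square (30″×15″, digits 0–9): lon ⌊0.01338/0.00833333⌋ = 1; lat ⌊0.01042/0.00416667⌋ = 2.

MC61mn12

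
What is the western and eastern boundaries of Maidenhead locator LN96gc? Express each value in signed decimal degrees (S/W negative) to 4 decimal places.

58.5000, 58.5833

Field L=11, N=13: +11·20° lon, +13·10° lat → SW at lon 40°, lat 40°.
Square 9, 6: +9·2° lon, +6·1° lat → SW at lon 58°, lat 46°.
Subsquare g=6, c=2: +6·0.0833333° lon, +2·0.0416667° lat → SW at lon 58.5°, lat 46.0833°.
Cell spans 0.0833333° lon × 0.0416667° lat.
west 58.5000, east 58.5833.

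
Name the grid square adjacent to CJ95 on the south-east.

DJ04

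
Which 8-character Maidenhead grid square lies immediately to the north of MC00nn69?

Latitude extended square 9; +1 → 10, wraps to 0, carry into subsquare.
Latitude subsquare n = 13; +1 → 14 = o.
The longitude characters are unchanged.

MC00no60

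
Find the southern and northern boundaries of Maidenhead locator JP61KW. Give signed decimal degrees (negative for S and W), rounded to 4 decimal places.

61.9167, 61.9583

Field J=9, P=15: +9·20° lon, +15·10° lat → SW at lon 0°, lat 60°.
Square 6, 1: +6·2° lon, +1·1° lat → SW at lon 12°, lat 61°.
Subsquare k=10, w=22: +10·0.0833333° lon, +22·0.0416667° lat → SW at lon 12.8333°, lat 61.9167°.
Cell spans 0.0833333° lon × 0.0416667° lat.
south 61.9167, north 61.9583.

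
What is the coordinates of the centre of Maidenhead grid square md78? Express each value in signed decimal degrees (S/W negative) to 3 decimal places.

Field M=12, D=3: +12·20° lon, +3·10° lat → SW at lon 60°, lat -60°.
Square 7, 8: +7·2° lon, +8·1° lat → SW at lon 74°, lat -52°.
Cell spans 2° lon × 1° lat. Centre is SW corner plus half of each.
latitude -51.500, longitude 75.000.

-51.500, 75.000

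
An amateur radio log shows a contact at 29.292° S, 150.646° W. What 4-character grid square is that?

BG40

Offset from 180°W / 90°S: lon 29.35°, lat 60.71°.
Field: lon ⌊29.35/20⌋ = 1 → B; lat ⌊60.71/10⌋ = 6 → G.
Square: lon ⌊9.35/2⌋ = 4; lat ⌊0.71/1⌋ = 0.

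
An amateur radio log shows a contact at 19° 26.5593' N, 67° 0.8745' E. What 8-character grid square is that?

MK39mk16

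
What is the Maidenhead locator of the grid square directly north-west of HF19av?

Longitude subsquare a = 0; −1 → -1, wraps to 23 = x, carry into square.
Longitude square 1; −1 → 0.
Latitude subsquare v = 21; +1 → 22 = w.

HF09xw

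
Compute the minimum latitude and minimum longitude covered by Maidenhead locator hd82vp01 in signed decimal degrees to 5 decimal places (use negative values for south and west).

-57.37083, -22.25000

Field H=7, D=3: +7·20° lon, +3·10° lat → SW at lon -40°, lat -60°.
Square 8, 2: +8·2° lon, +2·1° lat → SW at lon -24°, lat -58°.
Subsquare v=21, p=15: +21·0.0833333° lon, +15·0.0416667° lat → SW at lon -22.25°, lat -57.375°.
Extended square 0, 1: +0·0.00833333° lon, +1·0.00416667° lat → SW at lon -22.25°, lat -57.3708°.
latitude -57.37083, longitude -22.25000.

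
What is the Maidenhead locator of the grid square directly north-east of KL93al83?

Longitude extended square 8; +1 → 9.
Latitude extended square 3; +1 → 4.

KL93al94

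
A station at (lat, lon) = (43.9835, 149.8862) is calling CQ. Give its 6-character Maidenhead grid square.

QN43wx

Offset from 180°W / 90°S: lon 329.8862°, lat 133.9835°.
Field: 329.8862/20 → 16 → Q, 133.9835/10 → 13 → N; chars QN.
Square: 9.8862/2 → 4, 3.9835/1 → 3; chars 43.
Subsquare: 1.8862/0.0833333 → 22 → w, 0.9835/0.0416667 → 23 → x; chars wx.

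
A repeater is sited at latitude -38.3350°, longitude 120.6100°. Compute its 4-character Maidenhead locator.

PF01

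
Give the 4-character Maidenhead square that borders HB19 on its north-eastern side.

HC20

Longitude square 1; +1 → 2.
Latitude square 9; +1 → 10, wraps to 0, carry into field.
Latitude field B = 1; +1 → 2 = C.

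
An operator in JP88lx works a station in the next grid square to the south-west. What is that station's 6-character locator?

Longitude subsquare l = 11; −1 → 10 = k.
Latitude subsquare x = 23; −1 → 22 = w.

JP88kw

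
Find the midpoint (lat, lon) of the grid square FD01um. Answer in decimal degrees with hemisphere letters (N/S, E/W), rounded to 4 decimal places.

58.4792° S, 78.2917° W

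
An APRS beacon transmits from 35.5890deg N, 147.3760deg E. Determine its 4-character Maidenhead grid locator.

QM35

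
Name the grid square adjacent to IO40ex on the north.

Latitude subsquare x = 23; +1 → 24, wraps to 0 = a, carry into square.
Latitude square 0; +1 → 1.
The longitude characters are unchanged.

IO41ea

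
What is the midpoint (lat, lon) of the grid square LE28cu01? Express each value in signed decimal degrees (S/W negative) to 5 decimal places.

Field L=11, E=4: +11·20° lon, +4·10° lat → SW at lon 40°, lat -50°.
Square 2, 8: +2·2° lon, +8·1° lat → SW at lon 44°, lat -42°.
Subsquare c=2, u=20: +2·0.0833333° lon, +20·0.0416667° lat → SW at lon 44.1667°, lat -41.1667°.
Extended square 0, 1: +0·0.00833333° lon, +1·0.00416667° lat → SW at lon 44.1667°, lat -41.1625°.
Cell spans 0.00833333° lon × 0.00416667° lat. Centre is SW corner plus half of each.
latitude -41.16042, longitude 44.17083.

-41.16042, 44.17083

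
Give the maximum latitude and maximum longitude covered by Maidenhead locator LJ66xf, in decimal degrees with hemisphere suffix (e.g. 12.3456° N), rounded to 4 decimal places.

6.2500° N, 54.0000° E

Field L=11, J=9: +11·20° lon, +9·10° lat → SW at lon 40°, lat 0°.
Square 6, 6: +6·2° lon, +6·1° lat → SW at lon 52°, lat 6°.
Subsquare x=23, f=5: +23·0.0833333° lon, +5·0.0416667° lat → SW at lon 53.9167°, lat 6.20833°.
Cell spans 0.0833333° lon × 0.0416667° lat. NE corner is SW corner plus one full cell.
latitude 6.2500° N, longitude 54.0000° E.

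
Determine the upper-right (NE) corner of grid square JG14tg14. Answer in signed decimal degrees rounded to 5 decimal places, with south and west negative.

-25.72917, 3.60000

Field J=9, G=6: +9·20° lon, +6·10° lat → SW at lon 0°, lat -30°.
Square 1, 4: +1·2° lon, +4·1° lat → SW at lon 2°, lat -26°.
Subsquare t=19, g=6: +19·0.0833333° lon, +6·0.0416667° lat → SW at lon 3.58333°, lat -25.75°.
Extended square 1, 4: +1·0.00833333° lon, +4·0.00416667° lat → SW at lon 3.59167°, lat -25.7333°.
Cell spans 0.00833333° lon × 0.00416667° lat. NE corner is SW corner plus one full cell.
latitude -25.72917, longitude 3.60000.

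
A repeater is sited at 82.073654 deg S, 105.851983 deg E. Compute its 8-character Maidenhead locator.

Add 180° to longitude and 90° to latitude: 285.85198, 7.92635.
Field (20°×10°, letters A–R): lon ⌊285.85198/20⌋ = 14 → O; lat ⌊7.92635/10⌋ = 0 → A.
Square (2°×1°, digits 0–9): lon ⌊5.85198/2⌋ = 2; lat ⌊7.92635/1⌋ = 7.
Subsquare (5′×2.5′, letters a–x): lon ⌊1.85198/0.0833333⌋ = 22 → w; lat ⌊0.92635/0.0416667⌋ = 22 → w.
Extended square (30″×15″, digits 0–9): lon ⌊0.01865/0.00833333⌋ = 2; lat ⌊0.00968/0.00416667⌋ = 2.

OA27ww22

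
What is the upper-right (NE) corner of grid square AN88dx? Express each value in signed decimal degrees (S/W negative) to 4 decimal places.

Field A=0, N=13: +0·20° lon, +13·10° lat → SW at lon -180°, lat 40°.
Square 8, 8: +8·2° lon, +8·1° lat → SW at lon -164°, lat 48°.
Subsquare d=3, x=23: +3·0.0833333° lon, +23·0.0416667° lat → SW at lon -163.75°, lat 48.9583°.
Cell spans 0.0833333° lon × 0.0416667° lat. NE corner is SW corner plus one full cell.
latitude 49.0000, longitude -163.6667.

49.0000, -163.6667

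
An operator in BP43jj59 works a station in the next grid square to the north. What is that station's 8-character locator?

Latitude extended square 9; +1 → 10, wraps to 0, carry into subsquare.
Latitude subsquare j = 9; +1 → 10 = k.
The longitude characters are unchanged.

BP43jk50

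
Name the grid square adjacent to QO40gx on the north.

QO41ga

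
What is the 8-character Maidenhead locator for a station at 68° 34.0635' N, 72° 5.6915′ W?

FP38wn86

Shift to the Maidenhead origin (180°W, 90°S): lon 107.90514, lat 158.56772.
Field: lon ⌊107.90514/20⌋ = 5 → F; lat ⌊158.56772/10⌋ = 15 → P.
Square: lon ⌊7.90514/2⌋ = 3; lat ⌊8.56772/1⌋ = 8.
Subsquare: lon ⌊1.90514/0.0833333⌋ = 22 → w; lat ⌊0.56772/0.0416667⌋ = 13 → n.
Extended square: lon ⌊0.07181/0.00833333⌋ = 8; lat ⌊0.02606/0.00416667⌋ = 6.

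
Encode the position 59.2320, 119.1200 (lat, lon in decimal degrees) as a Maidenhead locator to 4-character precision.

OO99

Offset from 180°W / 90°S: lon 299.12°, lat 149.23°.
Field: lon ⌊299.12/20⌋ = 14 → O; lat ⌊149.23/10⌋ = 14 → O.
Square: lon ⌊19.12/2⌋ = 9; lat ⌊9.23/1⌋ = 9.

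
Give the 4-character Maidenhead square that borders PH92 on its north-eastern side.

Longitude square 9; +1 → 10, wraps to 0, carry into field.
Longitude field P = 15; +1 → 16 = Q.
Latitude square 2; +1 → 3.

QH03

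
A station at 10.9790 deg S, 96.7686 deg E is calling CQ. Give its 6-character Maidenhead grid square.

Offset from 180°W / 90°S: lon 276.7686°, lat 79.0210°.
Field: 276.7686/20 → 13 → N, 79.0210/10 → 7 → H; chars NH.
Square: 16.7686/2 → 8, 9.0210/1 → 9; chars 89.
Subsquare: 0.7686/0.0833333 → 9 → j, 0.0210/0.0416667 → 0 → a; chars ja.

NH89ja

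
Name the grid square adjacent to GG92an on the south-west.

GG82xm

Longitude subsquare a = 0; −1 → -1, wraps to 23 = x, carry into square.
Longitude square 9; −1 → 8.
Latitude subsquare n = 13; −1 → 12 = m.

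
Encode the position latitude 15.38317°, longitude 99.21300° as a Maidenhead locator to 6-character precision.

Shift to the Maidenhead origin (180°W, 90°S): lon 279.2130, lat 105.3832.
Field: lon ⌊279.2130/20⌋ = 13 → N; lat ⌊105.3832/10⌋ = 10 → K.
Square: lon ⌊19.2130/2⌋ = 9; lat ⌊5.3832/1⌋ = 5.
Subsquare: lon ⌊1.2130/0.0833333⌋ = 14 → o; lat ⌊0.3832/0.0416667⌋ = 9 → j.

NK95oj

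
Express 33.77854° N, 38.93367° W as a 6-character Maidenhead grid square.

HM03ms

Shift to the Maidenhead origin (180°W, 90°S): lon 141.0663, lat 123.7785.
Field: 141.0663/20 → 7 → H, 123.7785/10 → 12 → M; chars HM.
Square: 1.0663/2 → 0, 3.7785/1 → 3; chars 03.
Subsquare: 1.0663/0.0833333 → 12 → m, 0.7785/0.0416667 → 18 → s; chars ms.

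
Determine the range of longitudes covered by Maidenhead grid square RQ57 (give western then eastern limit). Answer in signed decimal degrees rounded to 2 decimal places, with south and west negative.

Field R=17, Q=16: +17·20° lon, +16·10° lat → SW at lon 160°, lat 70°.
Square 5, 7: +5·2° lon, +7·1° lat → SW at lon 170°, lat 77°.
Cell spans 2° lon × 1° lat.
west 170.00, east 172.00.

170.00, 172.00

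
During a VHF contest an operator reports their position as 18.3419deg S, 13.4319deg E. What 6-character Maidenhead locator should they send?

JH61rp

Offset from 180°W / 90°S: lon 193.4319°, lat 71.6581°.
Field: 193.4319/20 → 9 → J, 71.6581/10 → 7 → H; chars JH.
Square: 13.4319/2 → 6, 1.6581/1 → 1; chars 61.
Subsquare: 1.4319/0.0833333 → 17 → r, 0.6581/0.0416667 → 15 → p; chars rp.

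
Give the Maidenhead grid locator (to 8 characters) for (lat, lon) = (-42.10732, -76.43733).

Offset from 180°W / 90°S: lon 103.56267°, lat 47.89268°.
Field: lon ⌊103.56267/20⌋ = 5 → F; lat ⌊47.89268/10⌋ = 4 → E.
Square: lon ⌊3.56267/2⌋ = 1; lat ⌊7.89268/1⌋ = 7.
Subsquare: lon ⌊1.56267/0.0833333⌋ = 18 → s; lat ⌊0.89268/0.0416667⌋ = 21 → v.
Extended square: lon ⌊0.06267/0.00833333⌋ = 7; lat ⌊0.01768/0.00416667⌋ = 4.

FE17sv74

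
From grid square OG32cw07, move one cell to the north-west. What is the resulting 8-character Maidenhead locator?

OG32bw98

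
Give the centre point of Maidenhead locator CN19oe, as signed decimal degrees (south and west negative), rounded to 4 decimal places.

Field C=2, N=13: +2·20° lon, +13·10° lat → SW at lon -140°, lat 40°.
Square 1, 9: +1·2° lon, +9·1° lat → SW at lon -138°, lat 49°.
Subsquare o=14, e=4: +14·0.0833333° lon, +4·0.0416667° lat → SW at lon -136.833°, lat 49.1667°.
Cell spans 0.0833333° lon × 0.0416667° lat. Centre is SW corner plus half of each.
latitude 49.1875, longitude -136.7917.

49.1875, -136.7917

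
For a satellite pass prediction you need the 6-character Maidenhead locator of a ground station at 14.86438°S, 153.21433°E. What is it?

Offset from 180°W / 90°S: lon 333.2143°, lat 75.1356°.
Field: lon ⌊333.2143/20⌋ = 16 → Q; lat ⌊75.1356/10⌋ = 7 → H.
Square: lon ⌊13.2143/2⌋ = 6; lat ⌊5.1356/1⌋ = 5.
Subsquare: lon ⌊1.2143/0.0833333⌋ = 14 → o; lat ⌊0.1356/0.0416667⌋ = 3 → d.

QH65od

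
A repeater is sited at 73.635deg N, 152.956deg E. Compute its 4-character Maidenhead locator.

QQ63

Offset from 180°W / 90°S: lon 332.96°, lat 163.63°.
Field: 332.96/20 → 16 → Q, 163.63/10 → 16 → Q; chars QQ.
Square: 12.96/2 → 6, 3.63/1 → 3; chars 63.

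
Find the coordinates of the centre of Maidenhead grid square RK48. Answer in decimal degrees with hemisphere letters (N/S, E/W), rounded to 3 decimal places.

18.500° N, 169.000° E

Field R=17, K=10: +17·20° lon, +10·10° lat → SW at lon 160°, lat 10°.
Square 4, 8: +4·2° lon, +8·1° lat → SW at lon 168°, lat 18°.
Cell spans 2° lon × 1° lat. Centre is SW corner plus half of each.
latitude 18.500° N, longitude 169.000° E.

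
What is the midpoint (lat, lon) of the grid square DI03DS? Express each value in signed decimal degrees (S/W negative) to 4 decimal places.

Field D=3, I=8: +3·20° lon, +8·10° lat → SW at lon -120°, lat -10°.
Square 0, 3: +0·2° lon, +3·1° lat → SW at lon -120°, lat -7°.
Subsquare d=3, s=18: +3·0.0833333° lon, +18·0.0416667° lat → SW at lon -119.75°, lat -6.25°.
Cell spans 0.0833333° lon × 0.0416667° lat. Centre is SW corner plus half of each.
latitude -6.2292, longitude -119.7083.

-6.2292, -119.7083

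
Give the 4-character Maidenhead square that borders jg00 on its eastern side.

Longitude square 0; +1 → 1.
The latitude characters are unchanged.

JG10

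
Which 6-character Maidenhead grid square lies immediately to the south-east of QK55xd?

QK65ac

Longitude subsquare x = 23; +1 → 24, wraps to 0 = a, carry into square.
Longitude square 5; +1 → 6.
Latitude subsquare d = 3; −1 → 2 = c.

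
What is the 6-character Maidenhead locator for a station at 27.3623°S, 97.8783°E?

NG82wp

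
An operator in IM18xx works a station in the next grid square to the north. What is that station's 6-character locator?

IM19xa

Latitude subsquare x = 23; +1 → 24, wraps to 0 = a, carry into square.
Latitude square 8; +1 → 9.
The longitude characters are unchanged.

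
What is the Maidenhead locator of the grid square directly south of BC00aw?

BC00av

Latitude subsquare w = 22; −1 → 21 = v.
The longitude characters are unchanged.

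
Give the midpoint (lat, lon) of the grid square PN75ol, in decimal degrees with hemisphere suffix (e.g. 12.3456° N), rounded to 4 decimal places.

Field P=15, N=13: +15·20° lon, +13·10° lat → SW at lon 120°, lat 40°.
Square 7, 5: +7·2° lon, +5·1° lat → SW at lon 134°, lat 45°.
Subsquare o=14, l=11: +14·0.0833333° lon, +11·0.0416667° lat → SW at lon 135.167°, lat 45.4583°.
Cell spans 0.0833333° lon × 0.0416667° lat. Centre is SW corner plus half of each.
latitude 45.4792° N, longitude 135.2083° E.

45.4792° N, 135.2083° E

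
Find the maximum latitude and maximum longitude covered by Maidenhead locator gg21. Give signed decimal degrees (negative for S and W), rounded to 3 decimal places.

Field G=6, G=6: +6·20° lon, +6·10° lat → SW at lon -60°, lat -30°.
Square 2, 1: +2·2° lon, +1·1° lat → SW at lon -56°, lat -29°.
Cell spans 2° lon × 1° lat. NE corner is SW corner plus one full cell.
latitude -28.000, longitude -54.000.

-28.000, -54.000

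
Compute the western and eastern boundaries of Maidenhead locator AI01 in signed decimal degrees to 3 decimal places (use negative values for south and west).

-180.000, -178.000

Field A=0, I=8: +0·20° lon, +8·10° lat → SW at lon -180°, lat -10°.
Square 0, 1: +0·2° lon, +1·1° lat → SW at lon -180°, lat -9°.
Cell spans 2° lon × 1° lat.
west -180.000, east -178.000.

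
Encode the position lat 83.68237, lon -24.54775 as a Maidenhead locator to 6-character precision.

Add 180° to longitude and 90° to latitude: 155.4522, 173.6824.
Field: 155.4522/20 → 7 → H, 173.6824/10 → 17 → R; chars HR.
Square: 15.4522/2 → 7, 3.6824/1 → 3; chars 73.
Subsquare: 1.4522/0.0833333 → 17 → r, 0.6824/0.0416667 → 16 → q; chars rq.

HR73rq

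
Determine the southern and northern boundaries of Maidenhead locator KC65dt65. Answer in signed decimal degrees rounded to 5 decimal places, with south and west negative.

-64.18750, -64.18333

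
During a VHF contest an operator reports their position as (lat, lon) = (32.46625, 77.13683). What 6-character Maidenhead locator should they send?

MM82nl

Add 180° to longitude and 90° to latitude: 257.1368, 122.4663.
Field: lon ⌊257.1368/20⌋ = 12 → M; lat ⌊122.4663/10⌋ = 12 → M.
Square: lon ⌊17.1368/2⌋ = 8; lat ⌊2.4663/1⌋ = 2.
Subsquare: lon ⌊1.1368/0.0833333⌋ = 13 → n; lat ⌊0.4663/0.0416667⌋ = 11 → l.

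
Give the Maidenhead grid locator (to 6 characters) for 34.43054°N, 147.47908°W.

BM64gk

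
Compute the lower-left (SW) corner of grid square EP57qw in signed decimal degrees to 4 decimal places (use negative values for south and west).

Field E=4, P=15: +4·20° lon, +15·10° lat → SW at lon -100°, lat 60°.
Square 5, 7: +5·2° lon, +7·1° lat → SW at lon -90°, lat 67°.
Subsquare q=16, w=22: +16·0.0833333° lon, +22·0.0416667° lat → SW at lon -88.6667°, lat 67.9167°.
latitude 67.9167, longitude -88.6667.

67.9167, -88.6667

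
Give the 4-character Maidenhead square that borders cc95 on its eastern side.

Longitude square 9; +1 → 10, wraps to 0, carry into field.
Longitude field C = 2; +1 → 3 = D.
The latitude characters are unchanged.

DC05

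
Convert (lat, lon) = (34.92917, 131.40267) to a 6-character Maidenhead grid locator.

PM54qw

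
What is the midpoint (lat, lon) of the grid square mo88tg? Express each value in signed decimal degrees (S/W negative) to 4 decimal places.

Field M=12, O=14: +12·20° lon, +14·10° lat → SW at lon 60°, lat 50°.
Square 8, 8: +8·2° lon, +8·1° lat → SW at lon 76°, lat 58°.
Subsquare t=19, g=6: +19·0.0833333° lon, +6·0.0416667° lat → SW at lon 77.5833°, lat 58.25°.
Cell spans 0.0833333° lon × 0.0416667° lat. Centre is SW corner plus half of each.
latitude 58.2708, longitude 77.6250.

58.2708, 77.6250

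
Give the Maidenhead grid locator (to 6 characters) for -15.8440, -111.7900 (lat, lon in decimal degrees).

Shift to the Maidenhead origin (180°W, 90°S): lon 68.2100, lat 74.1560.
Field: 68.2100/20 → 3 → D, 74.1560/10 → 7 → H; chars DH.
Square: 8.2100/2 → 4, 4.1560/1 → 4; chars 44.
Subsquare: 0.2100/0.0833333 → 2 → c, 0.1560/0.0416667 → 3 → d; chars cd.

DH44cd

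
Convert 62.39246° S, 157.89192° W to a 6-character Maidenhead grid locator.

Offset from 180°W / 90°S: lon 22.1081°, lat 27.6075°.
Field: lon ⌊22.1081/20⌋ = 1 → B; lat ⌊27.6075/10⌋ = 2 → C.
Square: lon ⌊2.1081/2⌋ = 1; lat ⌊7.6075/1⌋ = 7.
Subsquare: lon ⌊0.1081/0.0833333⌋ = 1 → b; lat ⌊0.6075/0.0416667⌋ = 14 → o.

BC17bo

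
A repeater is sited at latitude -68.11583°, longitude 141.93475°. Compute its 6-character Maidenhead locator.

QC01xv

Add 180° to longitude and 90° to latitude: 321.9348, 21.8842.
Field: 321.9348/20 → 16 → Q, 21.8842/10 → 2 → C; chars QC.
Square: 1.9348/2 → 0, 1.8842/1 → 1; chars 01.
Subsquare: 1.9348/0.0833333 → 23 → x, 0.8842/0.0416667 → 21 → v; chars xv.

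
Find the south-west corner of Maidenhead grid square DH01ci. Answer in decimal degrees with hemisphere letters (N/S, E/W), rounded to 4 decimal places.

18.6667° S, 119.8333° W

Field D=3, H=7: +3·20° lon, +7·10° lat → SW at lon -120°, lat -20°.
Square 0, 1: +0·2° lon, +1·1° lat → SW at lon -120°, lat -19°.
Subsquare c=2, i=8: +2·0.0833333° lon, +8·0.0416667° lat → SW at lon -119.833°, lat -18.6667°.
latitude 18.6667° S, longitude 119.8333° W.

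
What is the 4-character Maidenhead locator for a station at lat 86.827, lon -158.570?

BR06

Shift to the Maidenhead origin (180°W, 90°S): lon 21.43, lat 176.83.
Field: lon ⌊21.43/20⌋ = 1 → B; lat ⌊176.83/10⌋ = 17 → R.
Square: lon ⌊1.43/2⌋ = 0; lat ⌊6.83/1⌋ = 6.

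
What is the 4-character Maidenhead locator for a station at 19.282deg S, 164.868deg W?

Offset from 180°W / 90°S: lon 15.13°, lat 70.72°.
Field: 15.13/20 → 0 → A, 70.72/10 → 7 → H; chars AH.
Square: 15.13/2 → 7, 0.72/1 → 0; chars 70.

AH70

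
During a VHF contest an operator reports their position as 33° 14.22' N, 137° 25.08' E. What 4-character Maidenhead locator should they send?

PM83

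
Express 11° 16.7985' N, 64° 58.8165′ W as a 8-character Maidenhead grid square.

FK71mg27

Offset from 180°W / 90°S: lon 115.01972°, lat 101.27998°.
Field: 115.01972/20 → 5 → F, 101.27998/10 → 10 → K; chars FK.
Square: 15.01972/2 → 7, 1.27998/1 → 1; chars 71.
Subsquare: 1.01972/0.0833333 → 12 → m, 0.27998/0.0416667 → 6 → g; chars mg.
Extended square: 0.01972/0.00833333 → 2, 0.02998/0.00416667 → 7; chars 27.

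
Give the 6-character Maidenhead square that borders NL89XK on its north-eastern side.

Longitude subsquare x = 23; +1 → 24, wraps to 0 = a, carry into square.
Longitude square 8; +1 → 9.
Latitude subsquare k = 10; +1 → 11 = l.

NL99al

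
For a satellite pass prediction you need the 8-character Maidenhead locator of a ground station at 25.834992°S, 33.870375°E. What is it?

KG64wd49

Offset from 180°W / 90°S: lon 213.87037°, lat 64.16501°.
Field (20°×10°, letters A–R): 213.87037/20 → 10 → K, 64.16501/10 → 6 → G; chars KG.
Square (2°×1°, digits 0–9): 13.87037/2 → 6, 4.16501/1 → 4; chars 64.
Subsquare (5′×2.5′, letters a–x): 1.87037/0.0833333 → 22 → w, 0.16501/0.0416667 → 3 → d; chars wd.
Extended square (30″×15″, digits 0–9): 0.03704/0.00833333 → 4, 0.04001/0.00416667 → 9; chars 49.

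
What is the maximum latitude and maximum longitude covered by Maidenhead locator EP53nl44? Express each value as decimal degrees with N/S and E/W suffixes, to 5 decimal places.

63.47917° N, 88.87500° W

Field E=4, P=15: +4·20° lon, +15·10° lat → SW at lon -100°, lat 60°.
Square 5, 3: +5·2° lon, +3·1° lat → SW at lon -90°, lat 63°.
Subsquare n=13, l=11: +13·0.0833333° lon, +11·0.0416667° lat → SW at lon -88.9167°, lat 63.4583°.
Extended square 4, 4: +4·0.00833333° lon, +4·0.00416667° lat → SW at lon -88.8833°, lat 63.475°.
Cell spans 0.00833333° lon × 0.00416667° lat. NE corner is SW corner plus one full cell.
latitude 63.47917° N, longitude 88.87500° W.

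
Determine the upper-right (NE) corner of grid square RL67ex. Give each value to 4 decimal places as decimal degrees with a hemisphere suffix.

Field R=17, L=11: +17·20° lon, +11·10° lat → SW at lon 160°, lat 20°.
Square 6, 7: +6·2° lon, +7·1° lat → SW at lon 172°, lat 27°.
Subsquare e=4, x=23: +4·0.0833333° lon, +23·0.0416667° lat → SW at lon 172.333°, lat 27.9583°.
Cell spans 0.0833333° lon × 0.0416667° lat. NE corner is SW corner plus one full cell.
latitude 28.0000° N, longitude 172.4167° E.

28.0000° N, 172.4167° E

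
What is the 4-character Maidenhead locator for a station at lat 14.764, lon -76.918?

Add 180° to longitude and 90° to latitude: 103.08, 104.76.
Field: 103.08/20 → 5 → F, 104.76/10 → 10 → K; chars FK.
Square: 3.08/2 → 1, 4.76/1 → 4; chars 14.

FK14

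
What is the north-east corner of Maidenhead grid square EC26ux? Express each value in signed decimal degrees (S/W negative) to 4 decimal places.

Field E=4, C=2: +4·20° lon, +2·10° lat → SW at lon -100°, lat -70°.
Square 2, 6: +2·2° lon, +6·1° lat → SW at lon -96°, lat -64°.
Subsquare u=20, x=23: +20·0.0833333° lon, +23·0.0416667° lat → SW at lon -94.3333°, lat -63.0417°.
Cell spans 0.0833333° lon × 0.0416667° lat. NE corner is SW corner plus one full cell.
latitude -63.0000, longitude -94.2500.

-63.0000, -94.2500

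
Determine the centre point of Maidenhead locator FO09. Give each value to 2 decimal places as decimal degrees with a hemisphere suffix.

59.50° N, 79.00° W

Field F=5, O=14: +5·20° lon, +14·10° lat → SW at lon -80°, lat 50°.
Square 0, 9: +0·2° lon, +9·1° lat → SW at lon -80°, lat 59°.
Cell spans 2° lon × 1° lat. Centre is SW corner plus half of each.
latitude 59.50° N, longitude 79.00° W.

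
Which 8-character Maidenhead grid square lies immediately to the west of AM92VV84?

Longitude extended square 8; −1 → 7.
The latitude characters are unchanged.

AM92vv74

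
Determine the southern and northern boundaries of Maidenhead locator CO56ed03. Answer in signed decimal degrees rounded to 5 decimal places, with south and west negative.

56.13750, 56.14167

Field C=2, O=14: +2·20° lon, +14·10° lat → SW at lon -140°, lat 50°.
Square 5, 6: +5·2° lon, +6·1° lat → SW at lon -130°, lat 56°.
Subsquare e=4, d=3: +4·0.0833333° lon, +3·0.0416667° lat → SW at lon -129.667°, lat 56.125°.
Extended square 0, 3: +0·0.00833333° lon, +3·0.00416667° lat → SW at lon -129.667°, lat 56.1375°.
Cell spans 0.00833333° lon × 0.00416667° lat.
south 56.13750, north 56.14167.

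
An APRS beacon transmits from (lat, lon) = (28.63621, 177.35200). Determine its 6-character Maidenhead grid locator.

RL88qp

Offset from 180°W / 90°S: lon 357.3520°, lat 118.6362°.
Field (20°×10°, letters A–R): 357.3520/20 → 17 → R, 118.6362/10 → 11 → L; chars RL.
Square (2°×1°, digits 0–9): 17.3520/2 → 8, 8.6362/1 → 8; chars 88.
Subsquare (5′×2.5′, letters a–x): 1.3520/0.0833333 → 16 → q, 0.6362/0.0416667 → 15 → p; chars qp.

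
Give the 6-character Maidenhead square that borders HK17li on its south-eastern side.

HK17mh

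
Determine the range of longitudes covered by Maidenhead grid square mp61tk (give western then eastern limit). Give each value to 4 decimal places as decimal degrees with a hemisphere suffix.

Field M=12, P=15: +12·20° lon, +15·10° lat → SW at lon 60°, lat 60°.
Square 6, 1: +6·2° lon, +1·1° lat → SW at lon 72°, lat 61°.
Subsquare t=19, k=10: +19·0.0833333° lon, +10·0.0416667° lat → SW at lon 73.5833°, lat 61.4167°.
Cell spans 0.0833333° lon × 0.0416667° lat.
west 73.5833° E, east 73.6667° E.

73.5833° E, 73.6667° E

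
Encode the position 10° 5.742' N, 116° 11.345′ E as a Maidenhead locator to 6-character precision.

OK80cc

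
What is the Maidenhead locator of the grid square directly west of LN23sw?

LN23rw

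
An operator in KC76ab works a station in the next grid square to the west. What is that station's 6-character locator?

Longitude subsquare a = 0; −1 → -1, wraps to 23 = x, carry into square.
Longitude square 7; −1 → 6.
The latitude characters are unchanged.

KC66xb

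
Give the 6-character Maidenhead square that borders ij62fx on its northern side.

Latitude subsquare x = 23; +1 → 24, wraps to 0 = a, carry into square.
Latitude square 2; +1 → 3.
The longitude characters are unchanged.

IJ63fa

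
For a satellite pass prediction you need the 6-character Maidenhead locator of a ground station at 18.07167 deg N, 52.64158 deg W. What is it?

GK38qb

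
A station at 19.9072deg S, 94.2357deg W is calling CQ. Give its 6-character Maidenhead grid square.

Shift to the Maidenhead origin (180°W, 90°S): lon 85.7643, lat 70.0928.
Field: lon ⌊85.7643/20⌋ = 4 → E; lat ⌊70.0928/10⌋ = 7 → H.
Square: lon ⌊5.7643/2⌋ = 2; lat ⌊0.0928/1⌋ = 0.
Subsquare: lon ⌊1.7643/0.0833333⌋ = 21 → v; lat ⌊0.0928/0.0416667⌋ = 2 → c.

EH20vc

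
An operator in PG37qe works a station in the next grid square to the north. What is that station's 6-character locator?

Latitude subsquare e = 4; +1 → 5 = f.
The longitude characters are unchanged.

PG37qf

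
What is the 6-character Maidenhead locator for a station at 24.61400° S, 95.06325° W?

EG25lj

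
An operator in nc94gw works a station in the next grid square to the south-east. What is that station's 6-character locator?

NC94hv

Longitude subsquare g = 6; +1 → 7 = h.
Latitude subsquare w = 22; −1 → 21 = v.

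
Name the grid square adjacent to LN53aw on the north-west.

LN43xx

Longitude subsquare a = 0; −1 → -1, wraps to 23 = x, carry into square.
Longitude square 5; −1 → 4.
Latitude subsquare w = 22; +1 → 23 = x.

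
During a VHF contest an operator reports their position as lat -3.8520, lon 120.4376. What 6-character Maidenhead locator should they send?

PI06fd

Add 180° to longitude and 90° to latitude: 300.4376, 86.1480.
Field (20°×10°, letters A–R): 300.4376/20 → 15 → P, 86.1480/10 → 8 → I; chars PI.
Square (2°×1°, digits 0–9): 0.4376/2 → 0, 6.1480/1 → 6; chars 06.
Subsquare (5′×2.5′, letters a–x): 0.4376/0.0833333 → 5 → f, 0.1480/0.0416667 → 3 → d; chars fd.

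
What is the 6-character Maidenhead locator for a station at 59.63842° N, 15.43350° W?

IO29gp

Offset from 180°W / 90°S: lon 164.5665°, lat 149.6384°.
Field (20°×10°, letters A–R): 164.5665/20 → 8 → I, 149.6384/10 → 14 → O; chars IO.
Square (2°×1°, digits 0–9): 4.5665/2 → 2, 9.6384/1 → 9; chars 29.
Subsquare (5′×2.5′, letters a–x): 0.5665/0.0833333 → 6 → g, 0.6384/0.0416667 → 15 → p; chars gp.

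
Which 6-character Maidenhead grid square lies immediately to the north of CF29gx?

CG20ga

Latitude subsquare x = 23; +1 → 24, wraps to 0 = a, carry into square.
Latitude square 9; +1 → 10, wraps to 0, carry into field.
Latitude field F = 5; +1 → 6 = G.
The longitude characters are unchanged.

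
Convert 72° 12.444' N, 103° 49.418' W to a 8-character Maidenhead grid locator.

Shift to the Maidenhead origin (180°W, 90°S): lon 76.17637, lat 162.20740.
Field: 76.17637/20 → 3 → D, 162.20740/10 → 16 → Q; chars DQ.
Square: 16.17637/2 → 8, 2.20740/1 → 2; chars 82.
Subsquare: 0.17637/0.0833333 → 2 → c, 0.20740/0.0416667 → 4 → e; chars ce.
Extended square: 0.00970/0.00833333 → 1, 0.04073/0.00416667 → 9; chars 19.

DQ82ce19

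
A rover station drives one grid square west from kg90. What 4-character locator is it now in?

KG80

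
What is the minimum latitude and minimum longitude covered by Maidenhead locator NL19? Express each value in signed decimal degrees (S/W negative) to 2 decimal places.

Field N=13, L=11: +13·20° lon, +11·10° lat → SW at lon 80°, lat 20°.
Square 1, 9: +1·2° lon, +9·1° lat → SW at lon 82°, lat 29°.
latitude 29.00, longitude 82.00.

29.00, 82.00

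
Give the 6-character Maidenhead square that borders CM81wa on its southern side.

CM80wx

Latitude subsquare a = 0; −1 → -1, wraps to 23 = x, carry into square.
Latitude square 1; −1 → 0.
The longitude characters are unchanged.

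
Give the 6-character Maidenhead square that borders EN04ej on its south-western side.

Longitude subsquare e = 4; −1 → 3 = d.
Latitude subsquare j = 9; −1 → 8 = i.

EN04di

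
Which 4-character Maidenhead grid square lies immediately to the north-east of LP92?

MP03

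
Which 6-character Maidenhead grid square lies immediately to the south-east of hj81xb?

HJ91aa

Longitude subsquare x = 23; +1 → 24, wraps to 0 = a, carry into square.
Longitude square 8; +1 → 9.
Latitude subsquare b = 1; −1 → 0 = a.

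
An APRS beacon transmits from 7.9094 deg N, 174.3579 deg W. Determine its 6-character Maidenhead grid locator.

AJ27tv

Offset from 180°W / 90°S: lon 5.6421°, lat 97.9094°.
Field: lon ⌊5.6421/20⌋ = 0 → A; lat ⌊97.9094/10⌋ = 9 → J.
Square: lon ⌊5.6421/2⌋ = 2; lat ⌊7.9094/1⌋ = 7.
Subsquare: lon ⌊1.6421/0.0833333⌋ = 19 → t; lat ⌊0.9094/0.0416667⌋ = 21 → v.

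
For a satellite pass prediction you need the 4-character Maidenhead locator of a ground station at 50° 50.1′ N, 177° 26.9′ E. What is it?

RO80

Offset from 180°W / 90°S: lon 357.45°, lat 140.84°.
Field: 357.45/20 → 17 → R, 140.84/10 → 14 → O; chars RO.
Square: 17.45/2 → 8, 0.84/1 → 0; chars 80.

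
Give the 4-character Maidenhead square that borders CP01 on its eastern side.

CP11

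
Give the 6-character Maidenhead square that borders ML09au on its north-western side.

LL99xv

Longitude subsquare a = 0; −1 → -1, wraps to 23 = x, carry into square.
Longitude square 0; −1 → -1, wraps to 9, carry into field.
Longitude field M = 12; −1 → 11 = L.
Latitude subsquare u = 20; +1 → 21 = v.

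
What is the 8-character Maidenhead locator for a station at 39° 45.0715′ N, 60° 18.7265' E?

MM09ds70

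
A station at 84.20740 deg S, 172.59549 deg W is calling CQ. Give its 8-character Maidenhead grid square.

Shift to the Maidenhead origin (180°W, 90°S): lon 7.40451, lat 5.79260.
Field: lon ⌊7.40451/20⌋ = 0 → A; lat ⌊5.79260/10⌋ = 0 → A.
Square: lon ⌊7.40451/2⌋ = 3; lat ⌊5.79260/1⌋ = 5.
Subsquare: lon ⌊1.40451/0.0833333⌋ = 16 → q; lat ⌊0.79260/0.0416667⌋ = 19 → t.
Extended square: lon ⌊0.07118/0.00833333⌋ = 8; lat ⌊0.00093/0.00416667⌋ = 0.

AA35qt80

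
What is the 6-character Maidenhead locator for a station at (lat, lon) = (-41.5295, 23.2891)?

Add 180° to longitude and 90° to latitude: 203.2891, 48.4705.
Field (20°×10°, letters A–R): lon ⌊203.2891/20⌋ = 10 → K; lat ⌊48.4705/10⌋ = 4 → E.
Square (2°×1°, digits 0–9): lon ⌊3.2891/2⌋ = 1; lat ⌊8.4705/1⌋ = 8.
Subsquare (5′×2.5′, letters a–x): lon ⌊1.2891/0.0833333⌋ = 15 → p; lat ⌊0.4705/0.0416667⌋ = 11 → l.

KE18pl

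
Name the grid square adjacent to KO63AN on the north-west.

KO53xo

Longitude subsquare a = 0; −1 → -1, wraps to 23 = x, carry into square.
Longitude square 6; −1 → 5.
Latitude subsquare n = 13; +1 → 14 = o.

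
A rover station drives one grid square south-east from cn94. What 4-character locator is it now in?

Longitude square 9; +1 → 10, wraps to 0, carry into field.
Longitude field C = 2; +1 → 3 = D.
Latitude square 4; −1 → 3.

DN03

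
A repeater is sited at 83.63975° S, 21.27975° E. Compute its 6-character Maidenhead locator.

Shift to the Maidenhead origin (180°W, 90°S): lon 201.2798, lat 6.3602.
Field: lon ⌊201.2798/20⌋ = 10 → K; lat ⌊6.3602/10⌋ = 0 → A.
Square: lon ⌊1.2798/2⌋ = 0; lat ⌊6.3602/1⌋ = 6.
Subsquare: lon ⌊1.2798/0.0833333⌋ = 15 → p; lat ⌊0.3602/0.0416667⌋ = 8 → i.

KA06pi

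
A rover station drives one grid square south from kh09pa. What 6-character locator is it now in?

Latitude subsquare a = 0; −1 → -1, wraps to 23 = x, carry into square.
Latitude square 9; −1 → 8.
The longitude characters are unchanged.

KH08px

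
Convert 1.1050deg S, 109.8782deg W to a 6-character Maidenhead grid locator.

Add 180° to longitude and 90° to latitude: 70.1218, 88.8950.
Field (20°×10°, letters A–R): 70.1218/20 → 3 → D, 88.8950/10 → 8 → I; chars DI.
Square (2°×1°, digits 0–9): 10.1218/2 → 5, 8.8950/1 → 8; chars 58.
Subsquare (5′×2.5′, letters a–x): 0.1218/0.0833333 → 1 → b, 0.8950/0.0416667 → 21 → v; chars bv.

DI58bv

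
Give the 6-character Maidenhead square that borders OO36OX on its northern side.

OO37oa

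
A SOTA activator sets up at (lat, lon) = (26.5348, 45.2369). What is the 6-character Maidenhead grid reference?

Shift to the Maidenhead origin (180°W, 90°S): lon 225.2369, lat 116.5348.
Field: lon ⌊225.2369/20⌋ = 11 → L; lat ⌊116.5348/10⌋ = 11 → L.
Square: lon ⌊5.2369/2⌋ = 2; lat ⌊6.5348/1⌋ = 6.
Subsquare: lon ⌊1.2369/0.0833333⌋ = 14 → o; lat ⌊0.5348/0.0416667⌋ = 12 → m.

LL26om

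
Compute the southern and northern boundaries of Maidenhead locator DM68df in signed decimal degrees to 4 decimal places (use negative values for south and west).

38.2083, 38.2500

Field D=3, M=12: +3·20° lon, +12·10° lat → SW at lon -120°, lat 30°.
Square 6, 8: +6·2° lon, +8·1° lat → SW at lon -108°, lat 38°.
Subsquare d=3, f=5: +3·0.0833333° lon, +5·0.0416667° lat → SW at lon -107.75°, lat 38.2083°.
Cell spans 0.0833333° lon × 0.0416667° lat.
south 38.2083, north 38.2500.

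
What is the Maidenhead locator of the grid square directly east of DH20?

DH30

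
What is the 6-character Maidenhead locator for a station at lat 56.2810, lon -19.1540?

IO06kg

Add 180° to longitude and 90° to latitude: 160.8460, 146.2810.
Field: 160.8460/20 → 8 → I, 146.2810/10 → 14 → O; chars IO.
Square: 0.8460/2 → 0, 6.2810/1 → 6; chars 06.
Subsquare: 0.8460/0.0833333 → 10 → k, 0.2810/0.0416667 → 6 → g; chars kg.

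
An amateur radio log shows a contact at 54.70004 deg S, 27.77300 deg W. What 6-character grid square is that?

HD65ch

Offset from 180°W / 90°S: lon 152.2270°, lat 35.3000°.
Field: lon ⌊152.2270/20⌋ = 7 → H; lat ⌊35.3000/10⌋ = 3 → D.
Square: lon ⌊12.2270/2⌋ = 6; lat ⌊5.3000/1⌋ = 5.
Subsquare: lon ⌊0.2270/0.0833333⌋ = 2 → c; lat ⌊0.3000/0.0416667⌋ = 7 → h.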